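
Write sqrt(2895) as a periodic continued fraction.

[53; (1, 4, 7, 2, 17, 2, 7, 4, 1, 106)]

Write x_i = (sqrt(2895) + m_i)/d_i with (m_0, d_0) = (0, 1). a_0 = floor(sqrt(2895)) = 53, since 53^2 = 2809 <= 2895 < 2916 = 54^2.
Iterate m_{i+1} = d_i*a_i - m_i, d_{i+1} = (2895 - m_{i+1}^2)/d_i, a_{i+1} = floor((a_0 + m_{i+1})/d_{i+1}):
  m_1 = 1*53 - 0 = 53, d_1 = (2895 - 53^2)/1 = 86/1 = 86, a_1 = floor((53 + 53)/86) = 1.
  m_2 = 86*1 - 53 = 33, d_2 = (2895 - 33^2)/86 = 1806/86 = 21, a_2 = floor((53 + 33)/21) = 4.
  m_3 = 21*4 - 33 = 51, d_3 = (2895 - 51^2)/21 = 294/21 = 14, a_3 = floor((53 + 51)/14) = 7.
  m_4 = 14*7 - 51 = 47, d_4 = (2895 - 47^2)/14 = 686/14 = 49, a_4 = floor((53 + 47)/49) = 2.
  m_5 = 49*2 - 47 = 51, d_5 = (2895 - 51^2)/49 = 294/49 = 6, a_5 = floor((53 + 51)/6) = 17.
  m_6 = 6*17 - 51 = 51, d_6 = (2895 - 51^2)/6 = 294/6 = 49, a_6 = floor((53 + 51)/49) = 2.
  m_7 = 49*2 - 51 = 47, d_7 = (2895 - 47^2)/49 = 686/49 = 14, a_7 = floor((53 + 47)/14) = 7.
  m_8 = 14*7 - 47 = 51, d_8 = (2895 - 51^2)/14 = 294/14 = 21, a_8 = floor((53 + 51)/21) = 4.
  m_9 = 21*4 - 51 = 33, d_9 = (2895 - 33^2)/21 = 1806/21 = 86, a_9 = floor((53 + 33)/86) = 1.
  m_10 = 86*1 - 33 = 53, d_10 = (2895 - 53^2)/86 = 86/86 = 1, a_10 = floor((53 + 53)/1) = 106.
  m_11 = 1*106 - 53 = 53, d_11 = (2895 - 53^2)/1 = 86/1 = 86: (m_11, d_11) = (m_1, d_1) = (53, 86), so from here the quotients repeat a_1, ..., a_10; the period length is 10.
Hence the expansion of sqrt(2895) is a_0 = 53 followed by the repeating block 1, 4, 7, 2, 17, 2, 7, 4, 1, 106 (period 10).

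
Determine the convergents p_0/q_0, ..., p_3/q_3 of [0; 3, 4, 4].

0/1, 1/3, 4/13, 17/55

Using the convergent recurrence p_i = a_i*p_{i-1} + p_{i-2}, q_i = a_i*q_{i-1} + q_{i-2} with p_{-2}=0, p_{-1}=1, q_{-2}=1, q_{-1}=0:
  i=0: a_0=0, p_0 = 0*1 + 0 = 0, q_0 = 0*0 + 1 = 1.
  i=1: a_1=3, p_1 = 3*0 + 1 = 1, q_1 = 3*1 + 0 = 3.
  i=2: a_2=4, p_2 = 4*1 + 0 = 4, q_2 = 4*3 + 1 = 13.
  i=3: a_3=4, p_3 = 4*4 + 1 = 17, q_3 = 4*13 + 3 = 55.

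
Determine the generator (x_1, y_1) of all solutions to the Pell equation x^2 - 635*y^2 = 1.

(x, y) = (126, 5)

First expand sqrt(635) as a continued fraction. With x_i = (sqrt(635) + m_i)/d_i and (m_0, d_0) = (0, 1): a_0 = floor(sqrt(635)) = 25, since 25^2 = 625 <= 635 < 676 = 26^2.
Iterate m_{i+1} = d_i*a_i - m_i, d_{i+1} = (635 - m_{i+1}^2)/d_i, a_{i+1} = floor((a_0 + m_{i+1})/d_{i+1}):
  m_1 = 1*25 - 0 = 25, d_1 = (635 - 25^2)/1 = 10/1 = 10, a_1 = floor((25 + 25)/10) = 5.
  m_2 = 10*5 - 25 = 25, d_2 = (635 - 25^2)/10 = 10/10 = 1, a_2 = floor((25 + 25)/1) = 50.
  m_3 = 1*50 - 25 = 25, d_3 = (635 - 25^2)/1 = 10/1 = 10: (m_3, d_3) = (m_1, d_1) = (25, 10), so from here the quotients repeat a_1, a_2; the period length is 2.
So sqrt(635) = [25; (5, 50)] with period length k = 2.
k is even, so the fundamental solution of x^2 - 635y^2 = 1 is (p_{k-1}, q_{k-1}) = (p_1, q_1); compute convergents through index 1.
Convergents (p_i = a_i*p_{i-1} + p_{i-2}, q_i = a_i*q_{i-1} + q_{i-2} with p_{-2}=0, p_{-1}=1, q_{-2}=1, q_{-1}=0):
  i=0: a_0=25, p_0 = 25*1 + 0 = 25, q_0 = 25*0 + 1 = 1.
  i=1: a_1=5, p_1 = 5*25 + 1 = 126, q_1 = 5*1 + 0 = 5.
Check: 126^2 - 635*5^2 = 15876 - 15875 = 1, so (x, y) = (126, 5) solves the equation, and by the theorem it is the least positive solution.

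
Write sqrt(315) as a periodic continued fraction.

Write x_i = (sqrt(315) + m_i)/d_i with (m_0, d_0) = (0, 1). a_0 = floor(sqrt(315)) = 17, since 17^2 = 289 <= 315 < 324 = 18^2.
Iterate m_{i+1} = d_i*a_i - m_i, d_{i+1} = (315 - m_{i+1}^2)/d_i, a_{i+1} = floor((a_0 + m_{i+1})/d_{i+1}):
  m_1 = 1*17 - 0 = 17, d_1 = (315 - 17^2)/1 = 26/1 = 26, a_1 = floor((17 + 17)/26) = 1.
  m_2 = 26*1 - 17 = 9, d_2 = (315 - 9^2)/26 = 234/26 = 9, a_2 = floor((17 + 9)/9) = 2.
  m_3 = 9*2 - 9 = 9, d_3 = (315 - 9^2)/9 = 234/9 = 26, a_3 = floor((17 + 9)/26) = 1.
  m_4 = 26*1 - 9 = 17, d_4 = (315 - 17^2)/26 = 26/26 = 1, a_4 = floor((17 + 17)/1) = 34.
  m_5 = 1*34 - 17 = 17, d_5 = (315 - 17^2)/1 = 26/1 = 26: (m_5, d_5) = (m_1, d_1) = (17, 26), so from here the quotients repeat a_1, ..., a_4; the period length is 4.
Hence the expansion of sqrt(315) is a_0 = 17 followed by the repeating block 1, 2, 1, 34 (period 4).

[17; (1, 2, 1, 34)]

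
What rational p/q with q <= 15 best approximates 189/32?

Expand x = 189/32 as a continued fraction with the Euclidean algorithm:
  189 = 5*32 + 29, so a_0 = 5.
  32 = 1*29 + 3, so a_1 = 1.
  29 = 9*3 + 2, so a_2 = 9.
  3 = 1*2 + 1, so a_3 = 1.
  2 = 2*1 + 0, so a_4 = 2.
so x = [5; 1, 9, 1, 2].
Convergents (p_i = a_i*p_{i-1} + p_{i-2}, q_i = a_i*q_{i-1} + q_{i-2} with p_{-2}=0, p_{-1}=1, q_{-2}=1, q_{-1}=0), until the denominator exceeds 15:
  i=0: a_0=5, p_0 = 5*1 + 0 = 5, q_0 = 5*0 + 1 = 1.
  i=1: a_1=1, p_1 = 1*5 + 1 = 6, q_1 = 1*1 + 0 = 1.
  i=2: a_2=9, p_2 = 9*6 + 5 = 59, q_2 = 9*1 + 1 = 10.
  i=3: a_3=1, p_3 = 1*59 + 6 = 65, q_3 = 1*10 + 1 = 11.
  i=4: a_4=2, p_4 = 2*65 + 59 = 189, q_4 = 2*11 + 10 = 32.
q_4 = 32 > 15, so the last convergent with denominator <= 15 is p_3/q_3 = 65/11.
The closest fraction with denominator <= 15 is either p_3/q_3 or the intermediate fraction (k*p_3 + p_2)/(k*q_3 + q_2) with the largest k >= 1 whose denominator stays <= 15; these approach x as k grows, and every other convergent or intermediate fraction in range is farther away.
Largest k: floor((15 - q_2)/q_3) = floor((15 - 10)/11) = 0.
Since k = 0, no intermediate fraction beyond p_3/q_3 has denominator <= 15, so the convergent 65/11 is the closest (its error is |189*11 - 65*32|/(32*11) = 1/352).

65/11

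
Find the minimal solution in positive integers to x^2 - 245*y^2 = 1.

First expand sqrt(245) as a continued fraction. With x_i = (sqrt(245) + m_i)/d_i and (m_0, d_0) = (0, 1): a_0 = floor(sqrt(245)) = 15, since 15^2 = 225 <= 245 < 256 = 16^2.
Iterate m_{i+1} = d_i*a_i - m_i, d_{i+1} = (245 - m_{i+1}^2)/d_i, a_{i+1} = floor((a_0 + m_{i+1})/d_{i+1}):
  m_1 = 1*15 - 0 = 15, d_1 = (245 - 15^2)/1 = 20/1 = 20, a_1 = floor((15 + 15)/20) = 1.
  m_2 = 20*1 - 15 = 5, d_2 = (245 - 5^2)/20 = 220/20 = 11, a_2 = floor((15 + 5)/11) = 1.
  m_3 = 11*1 - 5 = 6, d_3 = (245 - 6^2)/11 = 209/11 = 19, a_3 = floor((15 + 6)/19) = 1.
  m_4 = 19*1 - 6 = 13, d_4 = (245 - 13^2)/19 = 76/19 = 4, a_4 = floor((15 + 13)/4) = 7.
  m_5 = 4*7 - 13 = 15, d_5 = (245 - 15^2)/4 = 20/4 = 5, a_5 = floor((15 + 15)/5) = 6.
  m_6 = 5*6 - 15 = 15, d_6 = (245 - 15^2)/5 = 20/5 = 4, a_6 = floor((15 + 15)/4) = 7.
  m_7 = 4*7 - 15 = 13, d_7 = (245 - 13^2)/4 = 76/4 = 19, a_7 = floor((15 + 13)/19) = 1.
  m_8 = 19*1 - 13 = 6, d_8 = (245 - 6^2)/19 = 209/19 = 11, a_8 = floor((15 + 6)/11) = 1.
  m_9 = 11*1 - 6 = 5, d_9 = (245 - 5^2)/11 = 220/11 = 20, a_9 = floor((15 + 5)/20) = 1.
  m_10 = 20*1 - 5 = 15, d_10 = (245 - 15^2)/20 = 20/20 = 1, a_10 = floor((15 + 15)/1) = 30.
  m_11 = 1*30 - 15 = 15, d_11 = (245 - 15^2)/1 = 20/1 = 20: (m_11, d_11) = (m_1, d_1) = (15, 20), so from here the quotients repeat a_1, ..., a_10; the period length is 10.
So sqrt(245) = [15; (1, 1, 1, 7, 6, 7, 1, 1, 1, 30)] with period length k = 10.
k is even, so the fundamental solution of x^2 - 245y^2 = 1 is (p_{k-1}, q_{k-1}) = (p_9, q_9); compute convergents through index 9.
Convergents (p_i = a_i*p_{i-1} + p_{i-2}, q_i = a_i*q_{i-1} + q_{i-2} with p_{-2}=0, p_{-1}=1, q_{-2}=1, q_{-1}=0):
  i=0: a_0=15, p_0 = 15*1 + 0 = 15, q_0 = 15*0 + 1 = 1.
  i=1: a_1=1, p_1 = 1*15 + 1 = 16, q_1 = 1*1 + 0 = 1.
  i=2: a_2=1, p_2 = 1*16 + 15 = 31, q_2 = 1*1 + 1 = 2.
  i=3: a_3=1, p_3 = 1*31 + 16 = 47, q_3 = 1*2 + 1 = 3.
  i=4: a_4=7, p_4 = 7*47 + 31 = 360, q_4 = 7*3 + 2 = 23.
  i=5: a_5=6, p_5 = 6*360 + 47 = 2207, q_5 = 6*23 + 3 = 141.
  i=6: a_6=7, p_6 = 7*2207 + 360 = 15809, q_6 = 7*141 + 23 = 1010.
  i=7: a_7=1, p_7 = 1*15809 + 2207 = 18016, q_7 = 1*1010 + 141 = 1151.
  i=8: a_8=1, p_8 = 1*18016 + 15809 = 33825, q_8 = 1*1151 + 1010 = 2161.
  i=9: a_9=1, p_9 = 1*33825 + 18016 = 51841, q_9 = 1*2161 + 1151 = 3312.
Check: 51841^2 - 245*3312^2 = 2687489281 - 2687489280 = 1, so (x, y) = (51841, 3312) solves the equation, and by the theorem it is the least positive solution.

(x, y) = (51841, 3312)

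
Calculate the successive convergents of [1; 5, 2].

1/1, 6/5, 13/11

Using the convergent recurrence p_i = a_i*p_{i-1} + p_{i-2}, q_i = a_i*q_{i-1} + q_{i-2} with p_{-2}=0, p_{-1}=1, q_{-2}=1, q_{-1}=0:
  i=0: a_0=1, p_0 = 1*1 + 0 = 1, q_0 = 1*0 + 1 = 1.
  i=1: a_1=5, p_1 = 5*1 + 1 = 6, q_1 = 5*1 + 0 = 5.
  i=2: a_2=2, p_2 = 2*6 + 1 = 13, q_2 = 2*5 + 1 = 11.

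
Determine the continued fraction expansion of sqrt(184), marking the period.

Write x_i = (sqrt(184) + m_i)/d_i with (m_0, d_0) = (0, 1). a_0 = floor(sqrt(184)) = 13, since 13^2 = 169 <= 184 < 196 = 14^2.
Iterate m_{i+1} = d_i*a_i - m_i, d_{i+1} = (184 - m_{i+1}^2)/d_i, a_{i+1} = floor((a_0 + m_{i+1})/d_{i+1}):
  m_1 = 1*13 - 0 = 13, d_1 = (184 - 13^2)/1 = 15/1 = 15, a_1 = floor((13 + 13)/15) = 1.
  m_2 = 15*1 - 13 = 2, d_2 = (184 - 2^2)/15 = 180/15 = 12, a_2 = floor((13 + 2)/12) = 1.
  m_3 = 12*1 - 2 = 10, d_3 = (184 - 10^2)/12 = 84/12 = 7, a_3 = floor((13 + 10)/7) = 3.
  m_4 = 7*3 - 10 = 11, d_4 = (184 - 11^2)/7 = 63/7 = 9, a_4 = floor((13 + 11)/9) = 2.
  m_5 = 9*2 - 11 = 7, d_5 = (184 - 7^2)/9 = 135/9 = 15, a_5 = floor((13 + 7)/15) = 1.
  m_6 = 15*1 - 7 = 8, d_6 = (184 - 8^2)/15 = 120/15 = 8, a_6 = floor((13 + 8)/8) = 2.
  m_7 = 8*2 - 8 = 8, d_7 = (184 - 8^2)/8 = 120/8 = 15, a_7 = floor((13 + 8)/15) = 1.
  m_8 = 15*1 - 8 = 7, d_8 = (184 - 7^2)/15 = 135/15 = 9, a_8 = floor((13 + 7)/9) = 2.
  m_9 = 9*2 - 7 = 11, d_9 = (184 - 11^2)/9 = 63/9 = 7, a_9 = floor((13 + 11)/7) = 3.
  m_10 = 7*3 - 11 = 10, d_10 = (184 - 10^2)/7 = 84/7 = 12, a_10 = floor((13 + 10)/12) = 1.
  m_11 = 12*1 - 10 = 2, d_11 = (184 - 2^2)/12 = 180/12 = 15, a_11 = floor((13 + 2)/15) = 1.
  m_12 = 15*1 - 2 = 13, d_12 = (184 - 13^2)/15 = 15/15 = 1, a_12 = floor((13 + 13)/1) = 26.
  m_13 = 1*26 - 13 = 13, d_13 = (184 - 13^2)/1 = 15/1 = 15: (m_13, d_13) = (m_1, d_1) = (13, 15), so from here the quotients repeat a_1, ..., a_12; the period length is 12.
Hence the expansion of sqrt(184) is a_0 = 13 followed by the repeating block 1, 1, 3, 2, 1, 2, 1, 2, 3, 1, 1, 26 (period 12).

[13; (1, 1, 3, 2, 1, 2, 1, 2, 3, 1, 1, 26)]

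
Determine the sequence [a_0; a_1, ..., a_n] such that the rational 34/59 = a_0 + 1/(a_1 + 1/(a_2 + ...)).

Run the Euclidean algorithm on 34 and 59; the successive quotients are the partial quotients a_0, a_1, ... (each step inverts the fractional part left over by the previous one):
  34 = 0*59 + 34, so a_0 = 0.
  59 = 1*34 + 25, so a_1 = 1.
  34 = 1*25 + 9, so a_2 = 1.
  25 = 2*9 + 7, so a_3 = 2.
  9 = 1*7 + 2, so a_4 = 1.
  7 = 3*2 + 1, so a_5 = 3.
  2 = 2*1 + 0, so a_6 = 2.
The remainder reaches 0 after 7 divisions, so the expansion has 7 partial quotients, read off in order.

[0; 1, 1, 2, 1, 3, 2]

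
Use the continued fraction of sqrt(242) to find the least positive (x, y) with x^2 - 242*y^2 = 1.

(x, y) = (19601, 1260)

First expand sqrt(242) as a continued fraction. With x_i = (sqrt(242) + m_i)/d_i and (m_0, d_0) = (0, 1): a_0 = floor(sqrt(242)) = 15, since 15^2 = 225 <= 242 < 256 = 16^2.
Iterate m_{i+1} = d_i*a_i - m_i, d_{i+1} = (242 - m_{i+1}^2)/d_i, a_{i+1} = floor((a_0 + m_{i+1})/d_{i+1}):
  m_1 = 1*15 - 0 = 15, d_1 = (242 - 15^2)/1 = 17/1 = 17, a_1 = floor((15 + 15)/17) = 1.
  m_2 = 17*1 - 15 = 2, d_2 = (242 - 2^2)/17 = 238/17 = 14, a_2 = floor((15 + 2)/14) = 1.
  m_3 = 14*1 - 2 = 12, d_3 = (242 - 12^2)/14 = 98/14 = 7, a_3 = floor((15 + 12)/7) = 3.
  m_4 = 7*3 - 12 = 9, d_4 = (242 - 9^2)/7 = 161/7 = 23, a_4 = floor((15 + 9)/23) = 1.
  m_5 = 23*1 - 9 = 14, d_5 = (242 - 14^2)/23 = 46/23 = 2, a_5 = floor((15 + 14)/2) = 14.
  m_6 = 2*14 - 14 = 14, d_6 = (242 - 14^2)/2 = 46/2 = 23, a_6 = floor((15 + 14)/23) = 1.
  m_7 = 23*1 - 14 = 9, d_7 = (242 - 9^2)/23 = 161/23 = 7, a_7 = floor((15 + 9)/7) = 3.
  m_8 = 7*3 - 9 = 12, d_8 = (242 - 12^2)/7 = 98/7 = 14, a_8 = floor((15 + 12)/14) = 1.
  m_9 = 14*1 - 12 = 2, d_9 = (242 - 2^2)/14 = 238/14 = 17, a_9 = floor((15 + 2)/17) = 1.
  m_10 = 17*1 - 2 = 15, d_10 = (242 - 15^2)/17 = 17/17 = 1, a_10 = floor((15 + 15)/1) = 30.
  m_11 = 1*30 - 15 = 15, d_11 = (242 - 15^2)/1 = 17/1 = 17: (m_11, d_11) = (m_1, d_1) = (15, 17), so from here the quotients repeat a_1, ..., a_10; the period length is 10.
So sqrt(242) = [15; (1, 1, 3, 1, 14, 1, 3, 1, 1, 30)] with period length k = 10.
k is even, so the fundamental solution of x^2 - 242y^2 = 1 is (p_{k-1}, q_{k-1}) = (p_9, q_9); compute convergents through index 9.
Convergents (p_i = a_i*p_{i-1} + p_{i-2}, q_i = a_i*q_{i-1} + q_{i-2} with p_{-2}=0, p_{-1}=1, q_{-2}=1, q_{-1}=0):
  i=0: a_0=15, p_0 = 15*1 + 0 = 15, q_0 = 15*0 + 1 = 1.
  i=1: a_1=1, p_1 = 1*15 + 1 = 16, q_1 = 1*1 + 0 = 1.
  i=2: a_2=1, p_2 = 1*16 + 15 = 31, q_2 = 1*1 + 1 = 2.
  i=3: a_3=3, p_3 = 3*31 + 16 = 109, q_3 = 3*2 + 1 = 7.
  i=4: a_4=1, p_4 = 1*109 + 31 = 140, q_4 = 1*7 + 2 = 9.
  i=5: a_5=14, p_5 = 14*140 + 109 = 2069, q_5 = 14*9 + 7 = 133.
  i=6: a_6=1, p_6 = 1*2069 + 140 = 2209, q_6 = 1*133 + 9 = 142.
  i=7: a_7=3, p_7 = 3*2209 + 2069 = 8696, q_7 = 3*142 + 133 = 559.
  i=8: a_8=1, p_8 = 1*8696 + 2209 = 10905, q_8 = 1*559 + 142 = 701.
  i=9: a_9=1, p_9 = 1*10905 + 8696 = 19601, q_9 = 1*701 + 559 = 1260.
Check: 19601^2 - 242*1260^2 = 384199201 - 384199200 = 1, so (x, y) = (19601, 1260) solves the equation, and by the theorem it is the least positive solution.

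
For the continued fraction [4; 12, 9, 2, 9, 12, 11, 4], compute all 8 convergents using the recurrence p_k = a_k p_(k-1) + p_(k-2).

4/1, 49/12, 445/109, 939/230, 8896/2179, 107691/26378, 1193497/292337, 4881679/1195726

Using the convergent recurrence p_i = a_i*p_{i-1} + p_{i-2}, q_i = a_i*q_{i-1} + q_{i-2} with p_{-2}=0, p_{-1}=1, q_{-2}=1, q_{-1}=0:
  i=0: a_0=4, p_0 = 4*1 + 0 = 4, q_0 = 4*0 + 1 = 1.
  i=1: a_1=12, p_1 = 12*4 + 1 = 49, q_1 = 12*1 + 0 = 12.
  i=2: a_2=9, p_2 = 9*49 + 4 = 445, q_2 = 9*12 + 1 = 109.
  i=3: a_3=2, p_3 = 2*445 + 49 = 939, q_3 = 2*109 + 12 = 230.
  i=4: a_4=9, p_4 = 9*939 + 445 = 8896, q_4 = 9*230 + 109 = 2179.
  i=5: a_5=12, p_5 = 12*8896 + 939 = 107691, q_5 = 12*2179 + 230 = 26378.
  i=6: a_6=11, p_6 = 11*107691 + 8896 = 1193497, q_6 = 11*26378 + 2179 = 292337.
  i=7: a_7=4, p_7 = 4*1193497 + 107691 = 4881679, q_7 = 4*292337 + 26378 = 1195726.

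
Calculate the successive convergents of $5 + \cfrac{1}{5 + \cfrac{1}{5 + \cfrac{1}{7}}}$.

Using the convergent recurrence p_i = a_i*p_{i-1} + p_{i-2}, q_i = a_i*q_{i-1} + q_{i-2} with p_{-2}=0, p_{-1}=1, q_{-2}=1, q_{-1}=0:
  i=0: a_0=5, p_0 = 5*1 + 0 = 5, q_0 = 5*0 + 1 = 1.
  i=1: a_1=5, p_1 = 5*5 + 1 = 26, q_1 = 5*1 + 0 = 5.
  i=2: a_2=5, p_2 = 5*26 + 5 = 135, q_2 = 5*5 + 1 = 26.
  i=3: a_3=7, p_3 = 7*135 + 26 = 971, q_3 = 7*26 + 5 = 187.

5/1, 26/5, 135/26, 971/187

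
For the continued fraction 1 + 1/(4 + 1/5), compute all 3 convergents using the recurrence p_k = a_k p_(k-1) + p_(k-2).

Using the convergent recurrence p_i = a_i*p_{i-1} + p_{i-2}, q_i = a_i*q_{i-1} + q_{i-2} with p_{-2}=0, p_{-1}=1, q_{-2}=1, q_{-1}=0:
  i=0: a_0=1, p_0 = 1*1 + 0 = 1, q_0 = 1*0 + 1 = 1.
  i=1: a_1=4, p_1 = 4*1 + 1 = 5, q_1 = 4*1 + 0 = 4.
  i=2: a_2=5, p_2 = 5*5 + 1 = 26, q_2 = 5*4 + 1 = 21.

1/1, 5/4, 26/21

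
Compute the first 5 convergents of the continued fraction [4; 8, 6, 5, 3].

Using the convergent recurrence p_i = a_i*p_{i-1} + p_{i-2}, q_i = a_i*q_{i-1} + q_{i-2} with p_{-2}=0, p_{-1}=1, q_{-2}=1, q_{-1}=0:
  i=0: a_0=4, p_0 = 4*1 + 0 = 4, q_0 = 4*0 + 1 = 1.
  i=1: a_1=8, p_1 = 8*4 + 1 = 33, q_1 = 8*1 + 0 = 8.
  i=2: a_2=6, p_2 = 6*33 + 4 = 202, q_2 = 6*8 + 1 = 49.
  i=3: a_3=5, p_3 = 5*202 + 33 = 1043, q_3 = 5*49 + 8 = 253.
  i=4: a_4=3, p_4 = 3*1043 + 202 = 3331, q_4 = 3*253 + 49 = 808.

4/1, 33/8, 202/49, 1043/253, 3331/808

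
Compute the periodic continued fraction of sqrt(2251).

[47; (2, 4, 47, 4, 2, 94)]

Write x_i = (sqrt(2251) + m_i)/d_i with (m_0, d_0) = (0, 1). a_0 = floor(sqrt(2251)) = 47, since 47^2 = 2209 <= 2251 < 2304 = 48^2.
Iterate m_{i+1} = d_i*a_i - m_i, d_{i+1} = (2251 - m_{i+1}^2)/d_i, a_{i+1} = floor((a_0 + m_{i+1})/d_{i+1}):
  m_1 = 1*47 - 0 = 47, d_1 = (2251 - 47^2)/1 = 42/1 = 42, a_1 = floor((47 + 47)/42) = 2.
  m_2 = 42*2 - 47 = 37, d_2 = (2251 - 37^2)/42 = 882/42 = 21, a_2 = floor((47 + 37)/21) = 4.
  m_3 = 21*4 - 37 = 47, d_3 = (2251 - 47^2)/21 = 42/21 = 2, a_3 = floor((47 + 47)/2) = 47.
  m_4 = 2*47 - 47 = 47, d_4 = (2251 - 47^2)/2 = 42/2 = 21, a_4 = floor((47 + 47)/21) = 4.
  m_5 = 21*4 - 47 = 37, d_5 = (2251 - 37^2)/21 = 882/21 = 42, a_5 = floor((47 + 37)/42) = 2.
  m_6 = 42*2 - 37 = 47, d_6 = (2251 - 47^2)/42 = 42/42 = 1, a_6 = floor((47 + 47)/1) = 94.
  m_7 = 1*94 - 47 = 47, d_7 = (2251 - 47^2)/1 = 42/1 = 42: (m_7, d_7) = (m_1, d_1) = (47, 42), so from here the quotients repeat a_1, ..., a_6; the period length is 6.
Hence the expansion of sqrt(2251) is a_0 = 47 followed by the repeating block 2, 4, 47, 4, 2, 94 (period 6).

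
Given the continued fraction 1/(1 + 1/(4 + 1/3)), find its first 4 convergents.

Using the convergent recurrence p_i = a_i*p_{i-1} + p_{i-2}, q_i = a_i*q_{i-1} + q_{i-2} with p_{-2}=0, p_{-1}=1, q_{-2}=1, q_{-1}=0:
  i=0: a_0=0, p_0 = 0*1 + 0 = 0, q_0 = 0*0 + 1 = 1.
  i=1: a_1=1, p_1 = 1*0 + 1 = 1, q_1 = 1*1 + 0 = 1.
  i=2: a_2=4, p_2 = 4*1 + 0 = 4, q_2 = 4*1 + 1 = 5.
  i=3: a_3=3, p_3 = 3*4 + 1 = 13, q_3 = 3*5 + 1 = 16.

0/1, 1/1, 4/5, 13/16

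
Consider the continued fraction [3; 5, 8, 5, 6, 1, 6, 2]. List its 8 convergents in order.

3/1, 16/5, 131/41, 671/210, 4157/1301, 4828/1511, 33125/10367, 71078/22245

Using the convergent recurrence p_i = a_i*p_{i-1} + p_{i-2}, q_i = a_i*q_{i-1} + q_{i-2} with p_{-2}=0, p_{-1}=1, q_{-2}=1, q_{-1}=0:
  i=0: a_0=3, p_0 = 3*1 + 0 = 3, q_0 = 3*0 + 1 = 1.
  i=1: a_1=5, p_1 = 5*3 + 1 = 16, q_1 = 5*1 + 0 = 5.
  i=2: a_2=8, p_2 = 8*16 + 3 = 131, q_2 = 8*5 + 1 = 41.
  i=3: a_3=5, p_3 = 5*131 + 16 = 671, q_3 = 5*41 + 5 = 210.
  i=4: a_4=6, p_4 = 6*671 + 131 = 4157, q_4 = 6*210 + 41 = 1301.
  i=5: a_5=1, p_5 = 1*4157 + 671 = 4828, q_5 = 1*1301 + 210 = 1511.
  i=6: a_6=6, p_6 = 6*4828 + 4157 = 33125, q_6 = 6*1511 + 1301 = 10367.
  i=7: a_7=2, p_7 = 2*33125 + 4828 = 71078, q_7 = 2*10367 + 1511 = 22245.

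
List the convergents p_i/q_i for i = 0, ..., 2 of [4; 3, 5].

4/1, 13/3, 69/16

Using the convergent recurrence p_i = a_i*p_{i-1} + p_{i-2}, q_i = a_i*q_{i-1} + q_{i-2} with p_{-2}=0, p_{-1}=1, q_{-2}=1, q_{-1}=0:
  i=0: a_0=4, p_0 = 4*1 + 0 = 4, q_0 = 4*0 + 1 = 1.
  i=1: a_1=3, p_1 = 3*4 + 1 = 13, q_1 = 3*1 + 0 = 3.
  i=2: a_2=5, p_2 = 5*13 + 4 = 69, q_2 = 5*3 + 1 = 16.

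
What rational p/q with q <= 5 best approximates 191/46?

Expand x = 191/46 as a continued fraction with the Euclidean algorithm:
  191 = 4*46 + 7, so a_0 = 4.
  46 = 6*7 + 4, so a_1 = 6.
  7 = 1*4 + 3, so a_2 = 1.
  4 = 1*3 + 1, so a_3 = 1.
  3 = 3*1 + 0, so a_4 = 3.
so x = [4; 6, 1, 1, 3].
Convergents (p_i = a_i*p_{i-1} + p_{i-2}, q_i = a_i*q_{i-1} + q_{i-2} with p_{-2}=0, p_{-1}=1, q_{-2}=1, q_{-1}=0), until the denominator exceeds 5:
  i=0: a_0=4, p_0 = 4*1 + 0 = 4, q_0 = 4*0 + 1 = 1.
  i=1: a_1=6, p_1 = 6*4 + 1 = 25, q_1 = 6*1 + 0 = 6.
q_1 = 6 > 5, so the last convergent with denominator <= 5 is p_0/q_0 = 4/1.
The closest fraction with denominator <= 5 is either p_0/q_0 or the intermediate fraction (k*p_0 + p_{-1})/(k*q_0 + q_{-1}) with the largest k >= 1 whose denominator stays <= 5; these approach x as k grows, and every other convergent or intermediate fraction in range is farther away.
Largest k: floor((5 - q_{-1})/q_0) = floor((5 - 0)/1) = 5 (using the seeds p_{-1} = 1, q_{-1} = 0).
That gives (5*4 + 1)/(5*1 + 0) = 21/5.
Compare the errors: |x - 4/1| = |191*1 - 4*46|/(46*1) = 7/46, and |x - 21/5| = |191*5 - 21*46|/(46*5) = 11/230.
Cross-multiplying, 11*46 = 506 < 1610 = 7*230, so 11/230 is smaller: the intermediate fraction 21/5 is closer to x than 4/1.

21/5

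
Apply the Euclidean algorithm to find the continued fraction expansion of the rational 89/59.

Run the Euclidean algorithm on 89 and 59; the successive quotients are the partial quotients a_0, a_1, ... (each step inverts the fractional part left over by the previous one):
  89 = 1*59 + 30, so a_0 = 1.
  59 = 1*30 + 29, so a_1 = 1.
  30 = 1*29 + 1, so a_2 = 1.
  29 = 29*1 + 0, so a_3 = 29.
The remainder reaches 0 after 4 divisions, so the expansion has 4 partial quotients, read off in order.

[1; 1, 1, 29]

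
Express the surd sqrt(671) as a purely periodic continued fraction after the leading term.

Write x_i = (sqrt(671) + m_i)/d_i with (m_0, d_0) = (0, 1). a_0 = floor(sqrt(671)) = 25, since 25^2 = 625 <= 671 < 676 = 26^2.
Iterate m_{i+1} = d_i*a_i - m_i, d_{i+1} = (671 - m_{i+1}^2)/d_i, a_{i+1} = floor((a_0 + m_{i+1})/d_{i+1}):
  m_1 = 1*25 - 0 = 25, d_1 = (671 - 25^2)/1 = 46/1 = 46, a_1 = floor((25 + 25)/46) = 1.
  m_2 = 46*1 - 25 = 21, d_2 = (671 - 21^2)/46 = 230/46 = 5, a_2 = floor((25 + 21)/5) = 9.
  m_3 = 5*9 - 21 = 24, d_3 = (671 - 24^2)/5 = 95/5 = 19, a_3 = floor((25 + 24)/19) = 2.
  m_4 = 19*2 - 24 = 14, d_4 = (671 - 14^2)/19 = 475/19 = 25, a_4 = floor((25 + 14)/25) = 1.
  m_5 = 25*1 - 14 = 11, d_5 = (671 - 11^2)/25 = 550/25 = 22, a_5 = floor((25 + 11)/22) = 1.
  m_6 = 22*1 - 11 = 11, d_6 = (671 - 11^2)/22 = 550/22 = 25, a_6 = floor((25 + 11)/25) = 1.
  m_7 = 25*1 - 11 = 14, d_7 = (671 - 14^2)/25 = 475/25 = 19, a_7 = floor((25 + 14)/19) = 2.
  m_8 = 19*2 - 14 = 24, d_8 = (671 - 24^2)/19 = 95/19 = 5, a_8 = floor((25 + 24)/5) = 9.
  m_9 = 5*9 - 24 = 21, d_9 = (671 - 21^2)/5 = 230/5 = 46, a_9 = floor((25 + 21)/46) = 1.
  m_10 = 46*1 - 21 = 25, d_10 = (671 - 25^2)/46 = 46/46 = 1, a_10 = floor((25 + 25)/1) = 50.
  m_11 = 1*50 - 25 = 25, d_11 = (671 - 25^2)/1 = 46/1 = 46: (m_11, d_11) = (m_1, d_1) = (25, 46), so from here the quotients repeat a_1, ..., a_10; the period length is 10.
Hence the expansion of sqrt(671) is a_0 = 25 followed by the repeating block 1, 9, 2, 1, 1, 1, 2, 9, 1, 50 (period 10).

[25; (1, 9, 2, 1, 1, 1, 2, 9, 1, 50)]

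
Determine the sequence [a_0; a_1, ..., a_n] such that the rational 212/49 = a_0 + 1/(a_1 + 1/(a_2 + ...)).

[4; 3, 16]

Run the Euclidean algorithm on 212 and 49; the successive quotients are the partial quotients a_0, a_1, ... (each step inverts the fractional part left over by the previous one):
  212 = 4*49 + 16, so a_0 = 4.
  49 = 3*16 + 1, so a_1 = 3.
  16 = 16*1 + 0, so a_2 = 16.
The remainder reaches 0 after 3 divisions, so the expansion has 3 partial quotients, read off in order.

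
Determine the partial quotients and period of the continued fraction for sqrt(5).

[2; (4)]

Write x_i = (sqrt(5) + m_i)/d_i with (m_0, d_0) = (0, 1). a_0 = floor(sqrt(5)) = 2, since 2^2 = 4 <= 5 < 9 = 3^2.
Iterate m_{i+1} = d_i*a_i - m_i, d_{i+1} = (5 - m_{i+1}^2)/d_i, a_{i+1} = floor((a_0 + m_{i+1})/d_{i+1}):
  m_1 = 1*2 - 0 = 2, d_1 = (5 - 2^2)/1 = 1/1 = 1, a_1 = floor((2 + 2)/1) = 4.
  m_2 = 1*4 - 2 = 2, d_2 = (5 - 2^2)/1 = 1/1 = 1: (m_2, d_2) = (m_1, d_1) = (2, 1), so from here the quotient a_1 repeats; the period length is 1.
Hence the expansion of sqrt(5) is a_0 = 2 followed by the repeating block 4 (period 1).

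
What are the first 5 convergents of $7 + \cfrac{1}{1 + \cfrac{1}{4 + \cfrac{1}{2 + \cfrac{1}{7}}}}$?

7/1, 8/1, 39/5, 86/11, 641/82

Using the convergent recurrence p_i = a_i*p_{i-1} + p_{i-2}, q_i = a_i*q_{i-1} + q_{i-2} with p_{-2}=0, p_{-1}=1, q_{-2}=1, q_{-1}=0:
  i=0: a_0=7, p_0 = 7*1 + 0 = 7, q_0 = 7*0 + 1 = 1.
  i=1: a_1=1, p_1 = 1*7 + 1 = 8, q_1 = 1*1 + 0 = 1.
  i=2: a_2=4, p_2 = 4*8 + 7 = 39, q_2 = 4*1 + 1 = 5.
  i=3: a_3=2, p_3 = 2*39 + 8 = 86, q_3 = 2*5 + 1 = 11.
  i=4: a_4=7, p_4 = 7*86 + 39 = 641, q_4 = 7*11 + 5 = 82.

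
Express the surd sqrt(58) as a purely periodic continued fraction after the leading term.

[7; (1, 1, 1, 1, 1, 1, 14)]

Write x_i = (sqrt(58) + m_i)/d_i with (m_0, d_0) = (0, 1). a_0 = floor(sqrt(58)) = 7, since 7^2 = 49 <= 58 < 64 = 8^2.
Iterate m_{i+1} = d_i*a_i - m_i, d_{i+1} = (58 - m_{i+1}^2)/d_i, a_{i+1} = floor((a_0 + m_{i+1})/d_{i+1}):
  m_1 = 1*7 - 0 = 7, d_1 = (58 - 7^2)/1 = 9/1 = 9, a_1 = floor((7 + 7)/9) = 1.
  m_2 = 9*1 - 7 = 2, d_2 = (58 - 2^2)/9 = 54/9 = 6, a_2 = floor((7 + 2)/6) = 1.
  m_3 = 6*1 - 2 = 4, d_3 = (58 - 4^2)/6 = 42/6 = 7, a_3 = floor((7 + 4)/7) = 1.
  m_4 = 7*1 - 4 = 3, d_4 = (58 - 3^2)/7 = 49/7 = 7, a_4 = floor((7 + 3)/7) = 1.
  m_5 = 7*1 - 3 = 4, d_5 = (58 - 4^2)/7 = 42/7 = 6, a_5 = floor((7 + 4)/6) = 1.
  m_6 = 6*1 - 4 = 2, d_6 = (58 - 2^2)/6 = 54/6 = 9, a_6 = floor((7 + 2)/9) = 1.
  m_7 = 9*1 - 2 = 7, d_7 = (58 - 7^2)/9 = 9/9 = 1, a_7 = floor((7 + 7)/1) = 14.
  m_8 = 1*14 - 7 = 7, d_8 = (58 - 7^2)/1 = 9/1 = 9: (m_8, d_8) = (m_1, d_1) = (7, 9), so from here the quotients repeat a_1, ..., a_7; the period length is 7.
Hence the expansion of sqrt(58) is a_0 = 7 followed by the repeating block 1, 1, 1, 1, 1, 1, 14 (period 7).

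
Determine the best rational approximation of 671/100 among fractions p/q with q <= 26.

161/24

Expand x = 671/100 as a continued fraction with the Euclidean algorithm:
  671 = 6*100 + 71, so a_0 = 6.
  100 = 1*71 + 29, so a_1 = 1.
  71 = 2*29 + 13, so a_2 = 2.
  29 = 2*13 + 3, so a_3 = 2.
  13 = 4*3 + 1, so a_4 = 4.
  3 = 3*1 + 0, so a_5 = 3.
so x = [6; 1, 2, 2, 4, 3].
Convergents (p_i = a_i*p_{i-1} + p_{i-2}, q_i = a_i*q_{i-1} + q_{i-2} with p_{-2}=0, p_{-1}=1, q_{-2}=1, q_{-1}=0), until the denominator exceeds 26:
  i=0: a_0=6, p_0 = 6*1 + 0 = 6, q_0 = 6*0 + 1 = 1.
  i=1: a_1=1, p_1 = 1*6 + 1 = 7, q_1 = 1*1 + 0 = 1.
  i=2: a_2=2, p_2 = 2*7 + 6 = 20, q_2 = 2*1 + 1 = 3.
  i=3: a_3=2, p_3 = 2*20 + 7 = 47, q_3 = 2*3 + 1 = 7.
  i=4: a_4=4, p_4 = 4*47 + 20 = 208, q_4 = 4*7 + 3 = 31.
q_4 = 31 > 26, so the last convergent with denominator <= 26 is p_3/q_3 = 47/7.
The closest fraction with denominator <= 26 is either p_3/q_3 or the intermediate fraction (k*p_3 + p_2)/(k*q_3 + q_2) with the largest k >= 1 whose denominator stays <= 26; these approach x as k grows, and every other convergent or intermediate fraction in range is farther away.
Largest k: floor((26 - q_2)/q_3) = floor((26 - 3)/7) = 3.
That gives (3*47 + 20)/(3*7 + 3) = 161/24.
Compare the errors: |x - 47/7| = |671*7 - 47*100|/(100*7) = 3/700, and |x - 161/24| = |671*24 - 161*100|/(100*24) = 4/2400.
Cross-multiplying, 4*700 = 2800 < 7200 = 3*2400, so 4/2400 is smaller: the intermediate fraction 161/24 is closer to x than 47/7.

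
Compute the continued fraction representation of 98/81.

[1; 4, 1, 3, 4]

Run the Euclidean algorithm on 98 and 81; the successive quotients are the partial quotients a_0, a_1, ... (each step inverts the fractional part left over by the previous one):
  98 = 1*81 + 17, so a_0 = 1.
  81 = 4*17 + 13, so a_1 = 4.
  17 = 1*13 + 4, so a_2 = 1.
  13 = 3*4 + 1, so a_3 = 3.
  4 = 4*1 + 0, so a_4 = 4.
The remainder reaches 0 after 5 divisions, so the expansion has 5 partial quotients, read off in order.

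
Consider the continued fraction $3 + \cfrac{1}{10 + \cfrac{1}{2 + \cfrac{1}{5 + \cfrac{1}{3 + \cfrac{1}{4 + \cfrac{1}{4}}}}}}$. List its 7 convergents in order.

3/1, 31/10, 65/21, 356/115, 1133/366, 4888/1579, 20685/6682

Using the convergent recurrence p_i = a_i*p_{i-1} + p_{i-2}, q_i = a_i*q_{i-1} + q_{i-2} with p_{-2}=0, p_{-1}=1, q_{-2}=1, q_{-1}=0:
  i=0: a_0=3, p_0 = 3*1 + 0 = 3, q_0 = 3*0 + 1 = 1.
  i=1: a_1=10, p_1 = 10*3 + 1 = 31, q_1 = 10*1 + 0 = 10.
  i=2: a_2=2, p_2 = 2*31 + 3 = 65, q_2 = 2*10 + 1 = 21.
  i=3: a_3=5, p_3 = 5*65 + 31 = 356, q_3 = 5*21 + 10 = 115.
  i=4: a_4=3, p_4 = 3*356 + 65 = 1133, q_4 = 3*115 + 21 = 366.
  i=5: a_5=4, p_5 = 4*1133 + 356 = 4888, q_5 = 4*366 + 115 = 1579.
  i=6: a_6=4, p_6 = 4*4888 + 1133 = 20685, q_6 = 4*1579 + 366 = 6682.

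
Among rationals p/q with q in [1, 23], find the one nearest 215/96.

47/21

Expand x = 215/96 as a continued fraction with the Euclidean algorithm:
  215 = 2*96 + 23, so a_0 = 2.
  96 = 4*23 + 4, so a_1 = 4.
  23 = 5*4 + 3, so a_2 = 5.
  4 = 1*3 + 1, so a_3 = 1.
  3 = 3*1 + 0, so a_4 = 3.
so x = [2; 4, 5, 1, 3].
Convergents (p_i = a_i*p_{i-1} + p_{i-2}, q_i = a_i*q_{i-1} + q_{i-2} with p_{-2}=0, p_{-1}=1, q_{-2}=1, q_{-1}=0), until the denominator exceeds 23:
  i=0: a_0=2, p_0 = 2*1 + 0 = 2, q_0 = 2*0 + 1 = 1.
  i=1: a_1=4, p_1 = 4*2 + 1 = 9, q_1 = 4*1 + 0 = 4.
  i=2: a_2=5, p_2 = 5*9 + 2 = 47, q_2 = 5*4 + 1 = 21.
  i=3: a_3=1, p_3 = 1*47 + 9 = 56, q_3 = 1*21 + 4 = 25.
q_3 = 25 > 23, so the last convergent with denominator <= 23 is p_2/q_2 = 47/21.
The closest fraction with denominator <= 23 is either p_2/q_2 or the intermediate fraction (k*p_2 + p_1)/(k*q_2 + q_1) with the largest k >= 1 whose denominator stays <= 23; these approach x as k grows, and every other convergent or intermediate fraction in range is farther away.
Largest k: floor((23 - q_1)/q_2) = floor((23 - 4)/21) = 0.
Since k = 0, no intermediate fraction beyond p_2/q_2 has denominator <= 23, so the convergent 47/21 is the closest (its error is |215*21 - 47*96|/(96*21) = 3/2016).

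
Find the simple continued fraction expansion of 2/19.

Run the Euclidean algorithm on 2 and 19; the successive quotients are the partial quotients a_0, a_1, ... (each step inverts the fractional part left over by the previous one):
  2 = 0*19 + 2, so a_0 = 0.
  19 = 9*2 + 1, so a_1 = 9.
  2 = 2*1 + 0, so a_2 = 2.
The remainder reaches 0 after 3 divisions, so the expansion has 3 partial quotients, read off in order.

[0; 9, 2]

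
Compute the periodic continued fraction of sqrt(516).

Write x_i = (sqrt(516) + m_i)/d_i with (m_0, d_0) = (0, 1). a_0 = floor(sqrt(516)) = 22, since 22^2 = 484 <= 516 < 529 = 23^2.
Iterate m_{i+1} = d_i*a_i - m_i, d_{i+1} = (516 - m_{i+1}^2)/d_i, a_{i+1} = floor((a_0 + m_{i+1})/d_{i+1}):
  m_1 = 1*22 - 0 = 22, d_1 = (516 - 22^2)/1 = 32/1 = 32, a_1 = floor((22 + 22)/32) = 1.
  m_2 = 32*1 - 22 = 10, d_2 = (516 - 10^2)/32 = 416/32 = 13, a_2 = floor((22 + 10)/13) = 2.
  m_3 = 13*2 - 10 = 16, d_3 = (516 - 16^2)/13 = 260/13 = 20, a_3 = floor((22 + 16)/20) = 1.
  m_4 = 20*1 - 16 = 4, d_4 = (516 - 4^2)/20 = 500/20 = 25, a_4 = floor((22 + 4)/25) = 1.
  m_5 = 25*1 - 4 = 21, d_5 = (516 - 21^2)/25 = 75/25 = 3, a_5 = floor((22 + 21)/3) = 14.
  m_6 = 3*14 - 21 = 21, d_6 = (516 - 21^2)/3 = 75/3 = 25, a_6 = floor((22 + 21)/25) = 1.
  m_7 = 25*1 - 21 = 4, d_7 = (516 - 4^2)/25 = 500/25 = 20, a_7 = floor((22 + 4)/20) = 1.
  m_8 = 20*1 - 4 = 16, d_8 = (516 - 16^2)/20 = 260/20 = 13, a_8 = floor((22 + 16)/13) = 2.
  m_9 = 13*2 - 16 = 10, d_9 = (516 - 10^2)/13 = 416/13 = 32, a_9 = floor((22 + 10)/32) = 1.
  m_10 = 32*1 - 10 = 22, d_10 = (516 - 22^2)/32 = 32/32 = 1, a_10 = floor((22 + 22)/1) = 44.
  m_11 = 1*44 - 22 = 22, d_11 = (516 - 22^2)/1 = 32/1 = 32: (m_11, d_11) = (m_1, d_1) = (22, 32), so from here the quotients repeat a_1, ..., a_10; the period length is 10.
Hence the expansion of sqrt(516) is a_0 = 22 followed by the repeating block 1, 2, 1, 1, 14, 1, 1, 2, 1, 44 (period 10).

[22; (1, 2, 1, 1, 14, 1, 1, 2, 1, 44)]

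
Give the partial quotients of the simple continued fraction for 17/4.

Run the Euclidean algorithm on 17 and 4; the successive quotients are the partial quotients a_0, a_1, ... (each step inverts the fractional part left over by the previous one):
  17 = 4*4 + 1, so a_0 = 4.
  4 = 4*1 + 0, so a_1 = 4.
The remainder reaches 0 after 2 divisions, so the expansion has 2 partial quotients, read off in order.

[4; 4]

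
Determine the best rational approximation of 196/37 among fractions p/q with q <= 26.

53/10

Expand x = 196/37 as a continued fraction with the Euclidean algorithm:
  196 = 5*37 + 11, so a_0 = 5.
  37 = 3*11 + 4, so a_1 = 3.
  11 = 2*4 + 3, so a_2 = 2.
  4 = 1*3 + 1, so a_3 = 1.
  3 = 3*1 + 0, so a_4 = 3.
so x = [5; 3, 2, 1, 3].
Convergents (p_i = a_i*p_{i-1} + p_{i-2}, q_i = a_i*q_{i-1} + q_{i-2} with p_{-2}=0, p_{-1}=1, q_{-2}=1, q_{-1}=0), until the denominator exceeds 26:
  i=0: a_0=5, p_0 = 5*1 + 0 = 5, q_0 = 5*0 + 1 = 1.
  i=1: a_1=3, p_1 = 3*5 + 1 = 16, q_1 = 3*1 + 0 = 3.
  i=2: a_2=2, p_2 = 2*16 + 5 = 37, q_2 = 2*3 + 1 = 7.
  i=3: a_3=1, p_3 = 1*37 + 16 = 53, q_3 = 1*7 + 3 = 10.
  i=4: a_4=3, p_4 = 3*53 + 37 = 196, q_4 = 3*10 + 7 = 37.
q_4 = 37 > 26, so the last convergent with denominator <= 26 is p_3/q_3 = 53/10.
The closest fraction with denominator <= 26 is either p_3/q_3 or the intermediate fraction (k*p_3 + p_2)/(k*q_3 + q_2) with the largest k >= 1 whose denominator stays <= 26; these approach x as k grows, and every other convergent or intermediate fraction in range is farther away.
Largest k: floor((26 - q_2)/q_3) = floor((26 - 7)/10) = 1.
That gives (1*53 + 37)/(1*10 + 7) = 90/17.
Compare the errors: |x - 53/10| = |196*10 - 53*37|/(37*10) = 1/370, and |x - 90/17| = |196*17 - 90*37|/(37*17) = 2/629.
Cross-multiplying, 1*629 = 629 < 740 = 2*370, so 1/370 is smaller: the convergent 53/10 is closer to x than 90/17.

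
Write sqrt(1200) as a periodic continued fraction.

[34; (1, 1, 1, 3, 1, 1, 1, 68)]

Write x_i = (sqrt(1200) + m_i)/d_i with (m_0, d_0) = (0, 1). a_0 = floor(sqrt(1200)) = 34, since 34^2 = 1156 <= 1200 < 1225 = 35^2.
Iterate m_{i+1} = d_i*a_i - m_i, d_{i+1} = (1200 - m_{i+1}^2)/d_i, a_{i+1} = floor((a_0 + m_{i+1})/d_{i+1}):
  m_1 = 1*34 - 0 = 34, d_1 = (1200 - 34^2)/1 = 44/1 = 44, a_1 = floor((34 + 34)/44) = 1.
  m_2 = 44*1 - 34 = 10, d_2 = (1200 - 10^2)/44 = 1100/44 = 25, a_2 = floor((34 + 10)/25) = 1.
  m_3 = 25*1 - 10 = 15, d_3 = (1200 - 15^2)/25 = 975/25 = 39, a_3 = floor((34 + 15)/39) = 1.
  m_4 = 39*1 - 15 = 24, d_4 = (1200 - 24^2)/39 = 624/39 = 16, a_4 = floor((34 + 24)/16) = 3.
  m_5 = 16*3 - 24 = 24, d_5 = (1200 - 24^2)/16 = 624/16 = 39, a_5 = floor((34 + 24)/39) = 1.
  m_6 = 39*1 - 24 = 15, d_6 = (1200 - 15^2)/39 = 975/39 = 25, a_6 = floor((34 + 15)/25) = 1.
  m_7 = 25*1 - 15 = 10, d_7 = (1200 - 10^2)/25 = 1100/25 = 44, a_7 = floor((34 + 10)/44) = 1.
  m_8 = 44*1 - 10 = 34, d_8 = (1200 - 34^2)/44 = 44/44 = 1, a_8 = floor((34 + 34)/1) = 68.
  m_9 = 1*68 - 34 = 34, d_9 = (1200 - 34^2)/1 = 44/1 = 44: (m_9, d_9) = (m_1, d_1) = (34, 44), so from here the quotients repeat a_1, ..., a_8; the period length is 8.
Hence the expansion of sqrt(1200) is a_0 = 34 followed by the repeating block 1, 1, 1, 3, 1, 1, 1, 68 (period 8).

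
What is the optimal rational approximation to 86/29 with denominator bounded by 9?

3/1

Expand x = 86/29 as a continued fraction with the Euclidean algorithm:
  86 = 2*29 + 28, so a_0 = 2.
  29 = 1*28 + 1, so a_1 = 1.
  28 = 28*1 + 0, so a_2 = 28.
so x = [2; 1, 28].
Convergents (p_i = a_i*p_{i-1} + p_{i-2}, q_i = a_i*q_{i-1} + q_{i-2} with p_{-2}=0, p_{-1}=1, q_{-2}=1, q_{-1}=0), until the denominator exceeds 9:
  i=0: a_0=2, p_0 = 2*1 + 0 = 2, q_0 = 2*0 + 1 = 1.
  i=1: a_1=1, p_1 = 1*2 + 1 = 3, q_1 = 1*1 + 0 = 1.
  i=2: a_2=28, p_2 = 28*3 + 2 = 86, q_2 = 28*1 + 1 = 29.
q_2 = 29 > 9, so the last convergent with denominator <= 9 is p_1/q_1 = 3/1.
The closest fraction with denominator <= 9 is either p_1/q_1 or the intermediate fraction (k*p_1 + p_0)/(k*q_1 + q_0) with the largest k >= 1 whose denominator stays <= 9; these approach x as k grows, and every other convergent or intermediate fraction in range is farther away.
Largest k: floor((9 - q_0)/q_1) = floor((9 - 1)/1) = 8.
That gives (8*3 + 2)/(8*1 + 1) = 26/9.
Compare the errors: |x - 3/1| = |86*1 - 3*29|/(29*1) = 1/29, and |x - 26/9| = |86*9 - 26*29|/(29*9) = 20/261.
Cross-multiplying, 1*261 = 261 < 580 = 20*29, so 1/29 is smaller: the convergent 3/1 is closer to x than 26/9.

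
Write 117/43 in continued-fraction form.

Run the Euclidean algorithm on 117 and 43; the successive quotients are the partial quotients a_0, a_1, ... (each step inverts the fractional part left over by the previous one):
  117 = 2*43 + 31, so a_0 = 2.
  43 = 1*31 + 12, so a_1 = 1.
  31 = 2*12 + 7, so a_2 = 2.
  12 = 1*7 + 5, so a_3 = 1.
  7 = 1*5 + 2, so a_4 = 1.
  5 = 2*2 + 1, so a_5 = 2.
  2 = 2*1 + 0, so a_6 = 2.
The remainder reaches 0 after 7 divisions, so the expansion has 7 partial quotients, read off in order.

[2; 1, 2, 1, 1, 2, 2]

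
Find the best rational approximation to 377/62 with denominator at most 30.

Expand x = 377/62 as a continued fraction with the Euclidean algorithm:
  377 = 6*62 + 5, so a_0 = 6.
  62 = 12*5 + 2, so a_1 = 12.
  5 = 2*2 + 1, so a_2 = 2.
  2 = 2*1 + 0, so a_3 = 2.
so x = [6; 12, 2, 2].
Convergents (p_i = a_i*p_{i-1} + p_{i-2}, q_i = a_i*q_{i-1} + q_{i-2} with p_{-2}=0, p_{-1}=1, q_{-2}=1, q_{-1}=0), until the denominator exceeds 30:
  i=0: a_0=6, p_0 = 6*1 + 0 = 6, q_0 = 6*0 + 1 = 1.
  i=1: a_1=12, p_1 = 12*6 + 1 = 73, q_1 = 12*1 + 0 = 12.
  i=2: a_2=2, p_2 = 2*73 + 6 = 152, q_2 = 2*12 + 1 = 25.
  i=3: a_3=2, p_3 = 2*152 + 73 = 377, q_3 = 2*25 + 12 = 62.
q_3 = 62 > 30, so the last convergent with denominator <= 30 is p_2/q_2 = 152/25.
The closest fraction with denominator <= 30 is either p_2/q_2 or the intermediate fraction (k*p_2 + p_1)/(k*q_2 + q_1) with the largest k >= 1 whose denominator stays <= 30; these approach x as k grows, and every other convergent or intermediate fraction in range is farther away.
Largest k: floor((30 - q_1)/q_2) = floor((30 - 12)/25) = 0.
Since k = 0, no intermediate fraction beyond p_2/q_2 has denominator <= 30, so the convergent 152/25 is the closest (its error is |377*25 - 152*62|/(62*25) = 1/1550).

152/25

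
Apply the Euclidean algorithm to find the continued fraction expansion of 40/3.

Run the Euclidean algorithm on 40 and 3; the successive quotients are the partial quotients a_0, a_1, ... (each step inverts the fractional part left over by the previous one):
  40 = 13*3 + 1, so a_0 = 13.
  3 = 3*1 + 0, so a_1 = 3.
The remainder reaches 0 after 2 divisions, so the expansion has 2 partial quotients, read off in order.

[13; 3]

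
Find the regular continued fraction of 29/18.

[1; 1, 1, 1, 1, 3]

Run the Euclidean algorithm on 29 and 18; the successive quotients are the partial quotients a_0, a_1, ... (each step inverts the fractional part left over by the previous one):
  29 = 1*18 + 11, so a_0 = 1.
  18 = 1*11 + 7, so a_1 = 1.
  11 = 1*7 + 4, so a_2 = 1.
  7 = 1*4 + 3, so a_3 = 1.
  4 = 1*3 + 1, so a_4 = 1.
  3 = 3*1 + 0, so a_5 = 3.
The remainder reaches 0 after 6 divisions, so the expansion has 6 partial quotients, read off in order.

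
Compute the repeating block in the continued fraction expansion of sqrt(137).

Write x_i = (sqrt(137) + m_i)/d_i with (m_0, d_0) = (0, 1). a_0 = floor(sqrt(137)) = 11, since 11^2 = 121 <= 137 < 144 = 12^2.
Iterate m_{i+1} = d_i*a_i - m_i, d_{i+1} = (137 - m_{i+1}^2)/d_i, a_{i+1} = floor((a_0 + m_{i+1})/d_{i+1}):
  m_1 = 1*11 - 0 = 11, d_1 = (137 - 11^2)/1 = 16/1 = 16, a_1 = floor((11 + 11)/16) = 1.
  m_2 = 16*1 - 11 = 5, d_2 = (137 - 5^2)/16 = 112/16 = 7, a_2 = floor((11 + 5)/7) = 2.
  m_3 = 7*2 - 5 = 9, d_3 = (137 - 9^2)/7 = 56/7 = 8, a_3 = floor((11 + 9)/8) = 2.
  m_4 = 8*2 - 9 = 7, d_4 = (137 - 7^2)/8 = 88/8 = 11, a_4 = floor((11 + 7)/11) = 1.
  m_5 = 11*1 - 7 = 4, d_5 = (137 - 4^2)/11 = 121/11 = 11, a_5 = floor((11 + 4)/11) = 1.
  m_6 = 11*1 - 4 = 7, d_6 = (137 - 7^2)/11 = 88/11 = 8, a_6 = floor((11 + 7)/8) = 2.
  m_7 = 8*2 - 7 = 9, d_7 = (137 - 9^2)/8 = 56/8 = 7, a_7 = floor((11 + 9)/7) = 2.
  m_8 = 7*2 - 9 = 5, d_8 = (137 - 5^2)/7 = 112/7 = 16, a_8 = floor((11 + 5)/16) = 1.
  m_9 = 16*1 - 5 = 11, d_9 = (137 - 11^2)/16 = 16/16 = 1, a_9 = floor((11 + 11)/1) = 22.
  m_10 = 1*22 - 11 = 11, d_10 = (137 - 11^2)/1 = 16/1 = 16: (m_10, d_10) = (m_1, d_1) = (11, 16), so from here the quotients repeat a_1, ..., a_9; the period length is 9.
Hence the expansion of sqrt(137) is a_0 = 11 followed by the repeating block 1, 2, 2, 1, 1, 2, 2, 1, 22 (period 9).

[11; (1, 2, 2, 1, 1, 2, 2, 1, 22)]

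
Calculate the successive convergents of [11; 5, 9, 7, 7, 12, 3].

11/1, 56/5, 515/46, 3661/327, 26142/2335, 317365/28347, 978237/87376

Using the convergent recurrence p_i = a_i*p_{i-1} + p_{i-2}, q_i = a_i*q_{i-1} + q_{i-2} with p_{-2}=0, p_{-1}=1, q_{-2}=1, q_{-1}=0:
  i=0: a_0=11, p_0 = 11*1 + 0 = 11, q_0 = 11*0 + 1 = 1.
  i=1: a_1=5, p_1 = 5*11 + 1 = 56, q_1 = 5*1 + 0 = 5.
  i=2: a_2=9, p_2 = 9*56 + 11 = 515, q_2 = 9*5 + 1 = 46.
  i=3: a_3=7, p_3 = 7*515 + 56 = 3661, q_3 = 7*46 + 5 = 327.
  i=4: a_4=7, p_4 = 7*3661 + 515 = 26142, q_4 = 7*327 + 46 = 2335.
  i=5: a_5=12, p_5 = 12*26142 + 3661 = 317365, q_5 = 12*2335 + 327 = 28347.
  i=6: a_6=3, p_6 = 3*317365 + 26142 = 978237, q_6 = 3*28347 + 2335 = 87376.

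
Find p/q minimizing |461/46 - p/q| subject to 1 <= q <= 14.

Expand x = 461/46 as a continued fraction with the Euclidean algorithm:
  461 = 10*46 + 1, so a_0 = 10.
  46 = 46*1 + 0, so a_1 = 46.
so x = [10; 46].
Convergents (p_i = a_i*p_{i-1} + p_{i-2}, q_i = a_i*q_{i-1} + q_{i-2} with p_{-2}=0, p_{-1}=1, q_{-2}=1, q_{-1}=0), until the denominator exceeds 14:
  i=0: a_0=10, p_0 = 10*1 + 0 = 10, q_0 = 10*0 + 1 = 1.
  i=1: a_1=46, p_1 = 46*10 + 1 = 461, q_1 = 46*1 + 0 = 46.
q_1 = 46 > 14, so the last convergent with denominator <= 14 is p_0/q_0 = 10/1.
The closest fraction with denominator <= 14 is either p_0/q_0 or the intermediate fraction (k*p_0 + p_{-1})/(k*q_0 + q_{-1}) with the largest k >= 1 whose denominator stays <= 14; these approach x as k grows, and every other convergent or intermediate fraction in range is farther away.
Largest k: floor((14 - q_{-1})/q_0) = floor((14 - 0)/1) = 14 (using the seeds p_{-1} = 1, q_{-1} = 0).
That gives (14*10 + 1)/(14*1 + 0) = 141/14.
Compare the errors: |x - 10/1| = |461*1 - 10*46|/(46*1) = 1/46, and |x - 141/14| = |461*14 - 141*46|/(46*14) = 32/644.
Cross-multiplying, 1*644 = 644 < 1472 = 32*46, so 1/46 is smaller: the convergent 10/1 is closer to x than 141/14.

10/1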